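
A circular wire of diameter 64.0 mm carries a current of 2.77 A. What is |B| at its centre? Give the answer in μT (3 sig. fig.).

B ≈ 54.4 μT

At the centre of a circular loop the Biot–Savart law gives B = μ₀I/(2R) (so R = 0.032 m).
B = (4π×10⁻⁷ × 2.77) / (2 × 0.032) = 5.44×10⁻⁵ T.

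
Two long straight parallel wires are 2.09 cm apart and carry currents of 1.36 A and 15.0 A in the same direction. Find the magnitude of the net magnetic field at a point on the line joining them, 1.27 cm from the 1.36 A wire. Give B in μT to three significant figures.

Each long wire gives B = μ₀I/(2πd). Distances are d₁ = 0.0127 m and d₂ = 0.0082 m.
B₁ = 2.14×10⁻⁵ T, B₂ = 3.66×10⁻⁴ T.
Between parallel currents the two contributions point in opposite directions, so they subtract. B = |B₁ − B₂| = |2.14×10⁻⁵ − 3.66×10⁻⁴| = 3.44×10⁻⁴ T.

B ≈ 344 μT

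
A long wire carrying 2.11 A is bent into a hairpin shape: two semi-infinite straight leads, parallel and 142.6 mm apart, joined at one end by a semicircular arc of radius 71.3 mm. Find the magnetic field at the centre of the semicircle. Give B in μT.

B ≈ 15.2 μT

The semicircular arc contributes B_arc = μ₀I·π/(4πR) = μ₀I/(4R) = 9.30×10⁻⁶ T.
Each semi-infinite lead is at perpendicular distance R = 0.0713 m from the centre, with the perpendicular foot at its near end, so it contributes μ₀I/(4πR); both point the same way, together 5.92×10⁻⁶ T.
Arc and leads all point the same direction: B = 9.30×10⁻⁶ + 5.92×10⁻⁶ = 1.52×10⁻⁵ T.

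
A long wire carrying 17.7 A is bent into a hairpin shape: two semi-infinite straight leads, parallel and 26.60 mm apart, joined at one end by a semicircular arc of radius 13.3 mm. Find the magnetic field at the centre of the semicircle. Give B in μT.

The semicircular arc contributes B_arc = μ₀I·π/(4πR) = μ₀I/(4R) = 4.18×10⁻⁴ T.
Each semi-infinite lead is at perpendicular distance R = 0.0133 m from the centre, with the perpendicular foot at its near end, so it contributes μ₀I/(4πR); both point the same way, together 2.66×10⁻⁴ T.
Arc and leads all point the same direction: B = 4.18×10⁻⁴ + 2.66×10⁻⁴ = 6.84×10⁻⁴ T.

B ≈ 684 μT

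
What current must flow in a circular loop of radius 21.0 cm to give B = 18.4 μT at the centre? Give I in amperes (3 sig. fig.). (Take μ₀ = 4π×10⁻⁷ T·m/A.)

At the centre of a circular loop B = μ₀I/(2R), so I = 2RB/μ₀.
With R = 0.21 m, I = 2 × 0.21 × 1.84×10⁻⁵ / (4π×10⁻⁷) = 6.15 A.

I ≈ 6.15 A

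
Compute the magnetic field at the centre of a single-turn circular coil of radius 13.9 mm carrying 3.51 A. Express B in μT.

B ≈ 159 μT

At the centre of a circular loop the Biot–Savart law gives B = μ₀I/(2R).
B = (4π×10⁻⁷ × 3.51) / (2 × 0.0139) = 1.59×10⁻⁴ T.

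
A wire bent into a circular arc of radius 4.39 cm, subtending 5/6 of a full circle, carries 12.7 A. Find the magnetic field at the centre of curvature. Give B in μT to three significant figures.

The Biot–Savart field of a circular arc at its centre is B = μ₀Iφ/(4πR), with φ = 5.236 rad.
B = (4π×10⁻⁷ × 12.7 × 5.236) / (4π × 0.0439) = 1.51×10⁻⁴ T.

B ≈ 151 μT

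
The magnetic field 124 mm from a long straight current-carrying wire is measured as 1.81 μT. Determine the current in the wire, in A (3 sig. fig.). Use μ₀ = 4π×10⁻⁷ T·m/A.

I ≈ 1.12 A

For a long straight wire B = μ₀I/(2πd), so I = 2πdB/μ₀.
I = 2π × 0.124 × 1.81×10⁻⁶ / (4π×10⁻⁷) = 1.12 A.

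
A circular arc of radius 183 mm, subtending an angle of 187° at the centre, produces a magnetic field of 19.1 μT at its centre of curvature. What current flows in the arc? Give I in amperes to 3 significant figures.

I ≈ 10.7 A

For a circular arc, B = μ₀Iφ/(4πR) with φ in radians; here φ = 3.264 rad.
So I = 4πRB/(μ₀φ) = 4π × 0.183 × 1.91×10⁻⁵ / (4π×10⁻⁷ × 3.264) = 10.7 A.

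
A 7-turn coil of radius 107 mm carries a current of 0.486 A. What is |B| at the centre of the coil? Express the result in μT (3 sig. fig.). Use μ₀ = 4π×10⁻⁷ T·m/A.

B ≈ 20.0 μT

For an N-turn flat coil, B = Nμ₀I/(2R) with R = 0.107 m.
B = 7 × 2.85×10⁻⁶ T = 2.00×10⁻⁵ T.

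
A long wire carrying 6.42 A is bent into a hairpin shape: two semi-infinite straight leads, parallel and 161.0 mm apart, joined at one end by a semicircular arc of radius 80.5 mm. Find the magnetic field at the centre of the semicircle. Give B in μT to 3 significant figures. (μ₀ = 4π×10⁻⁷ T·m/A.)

B ≈ 41.0 μT

The semicircular arc contributes B_arc = μ₀I·π/(4πR) = μ₀I/(4R) = 2.51×10⁻⁵ T.
Each semi-infinite lead is at perpendicular distance R = 0.0805 m from the centre, with the perpendicular foot at its near end, so it contributes μ₀I/(4πR); both point the same way, together 1.60×10⁻⁵ T.
Arc and leads all point the same direction: B = 2.51×10⁻⁵ + 1.60×10⁻⁵ = 4.10×10⁻⁵ T.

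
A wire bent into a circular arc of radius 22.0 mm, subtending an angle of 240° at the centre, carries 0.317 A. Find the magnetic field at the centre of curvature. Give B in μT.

B ≈ 6.04 μT

The Biot–Savart field of a circular arc at its centre is B = μ₀Iφ/(4πR), with φ = 4.189 rad.
B = (4π×10⁻⁷ × 0.317 × 4.189) / (4π × 0.022) = 6.04×10⁻⁶ T.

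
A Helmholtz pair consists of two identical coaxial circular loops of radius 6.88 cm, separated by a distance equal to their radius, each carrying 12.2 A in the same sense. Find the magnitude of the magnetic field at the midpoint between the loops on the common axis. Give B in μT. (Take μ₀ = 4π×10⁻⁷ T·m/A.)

B ≈ 159 μT

Each loop contributes B = μ₀IR²/[2(R²+z²)^(3/2)] on the axis, with z measured from that loop.
Loop 1 (z = 0.0344 m): B₁ = 7.97×10⁻⁵ T. Loop 2 (z = 0.0344 m): B₂ = 7.97×10⁻⁵ T.
The fields add: B = B₁ + B₂ = 1.59×10⁻⁴ T.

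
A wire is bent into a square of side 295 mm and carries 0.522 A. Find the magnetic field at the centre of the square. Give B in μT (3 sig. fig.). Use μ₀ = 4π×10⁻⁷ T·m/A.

B ≈ 2.00 μT

Each side is a finite straight segment at perpendicular distance d = a/(2 tan(π/4)) = 0.1475 m from the centre, with end-angles ±π/4.
One side contributes B₁ = (μ₀I/4πd)·2 sin(π/4) = 5.00×10⁻⁷ T.
All 4 sides add in the same direction: B = 4 × 5.00×10⁻⁷ = 2.00×10⁻⁶ T.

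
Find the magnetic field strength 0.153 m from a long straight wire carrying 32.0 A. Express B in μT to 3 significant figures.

For an infinitely long straight wire, B = μ₀I/(2πd).
B = (4π×10⁻⁷ × 32.0) / (2π × 0.153) = 4.18×10⁻⁵ T.

B ≈ 41.8 μT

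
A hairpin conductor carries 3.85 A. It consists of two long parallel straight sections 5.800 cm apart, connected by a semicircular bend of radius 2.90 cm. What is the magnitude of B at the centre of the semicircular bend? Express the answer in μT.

B ≈ 68.3 μT

The semicircular arc contributes B_arc = μ₀I·π/(4πR) = μ₀I/(4R) = 4.17×10⁻⁵ T.
Each semi-infinite lead is at perpendicular distance R = 0.029 m from the centre, with the perpendicular foot at its near end, so it contributes μ₀I/(4πR); both point the same way, together 2.66×10⁻⁵ T.
Arc and leads all point the same direction: B = 4.17×10⁻⁵ + 2.66×10⁻⁵ = 6.83×10⁻⁵ T.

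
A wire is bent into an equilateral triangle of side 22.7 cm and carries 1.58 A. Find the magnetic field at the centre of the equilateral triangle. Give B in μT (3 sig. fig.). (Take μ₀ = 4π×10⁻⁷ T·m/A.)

B ≈ 12.5 μT

Each side is a finite straight segment at perpendicular distance d = a/(2 tan(π/3)) = 0.06553 m from the centre, with end-angles ±π/3.
One side contributes B₁ = (μ₀I/4πd)·2 sin(π/3) = 4.18×10⁻⁶ T.
All 3 sides add in the same direction: B = 3 × 4.18×10⁻⁶ = 1.25×10⁻⁵ T.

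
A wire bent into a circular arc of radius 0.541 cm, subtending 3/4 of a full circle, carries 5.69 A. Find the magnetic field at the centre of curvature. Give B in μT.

B ≈ 496 μT

The Biot–Savart field of a circular arc at its centre is B = μ₀Iφ/(4πR), with φ = 4.712 rad.
B = (4π×10⁻⁷ × 5.69 × 4.712) / (4π × 0.00541) = 4.96×10⁻⁴ T.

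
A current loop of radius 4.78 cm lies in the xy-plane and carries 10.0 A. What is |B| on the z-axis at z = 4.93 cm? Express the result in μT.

B ≈ 44.3 μT

On the axis of a circular loop, B = μ₀IR² / [2(R²+z²)^(3/2)].
R² + z² = (0.0478)² + (0.0493)² = 0.004715 m², and (R²+z²)^(3/2) = 3.24×10⁻⁴ m³.
B = (4π×10⁻⁷ × 10.0 × 0.002285) / (2 × 3.24×10⁻⁴) = 4.43×10⁻⁵ T.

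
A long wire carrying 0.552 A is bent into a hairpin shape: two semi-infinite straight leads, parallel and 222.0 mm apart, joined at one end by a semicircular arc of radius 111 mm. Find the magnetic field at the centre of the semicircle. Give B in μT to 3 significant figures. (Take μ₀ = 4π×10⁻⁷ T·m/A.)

B ≈ 2.56 μT

The semicircular arc contributes B_arc = μ₀I·π/(4πR) = μ₀I/(4R) = 1.56×10⁻⁶ T.
Each semi-infinite lead is at perpendicular distance R = 0.111 m from the centre, with the perpendicular foot at its near end, so it contributes μ₀I/(4πR); both point the same way, together 9.95×10⁻⁷ T.
Arc and leads all point the same direction: B = 1.56×10⁻⁶ + 9.95×10⁻⁷ = 2.56×10⁻⁶ T.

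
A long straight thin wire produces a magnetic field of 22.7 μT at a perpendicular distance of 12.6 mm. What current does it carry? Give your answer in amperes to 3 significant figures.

For a long straight wire B = μ₀I/(2πd), so I = 2πdB/μ₀.
I = 2π × 0.0126 × 2.27×10⁻⁵ / (4π×10⁻⁷) = 1.43 A.

I ≈ 1.43 A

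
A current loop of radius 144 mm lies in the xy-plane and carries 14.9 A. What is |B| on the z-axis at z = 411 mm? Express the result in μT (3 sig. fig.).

On the axis of a circular loop, B = μ₀IR² / [2(R²+z²)^(3/2)].
R² + z² = (0.144)² + (0.411)² = 0.1897 m², and (R²+z²)^(3/2) = 8.26×10⁻² m³.
B = (4π×10⁻⁷ × 14.9 × 0.02074) / (2 × 8.26×10⁻²) = 2.35×10⁻⁶ T.

B ≈ 2.35 μT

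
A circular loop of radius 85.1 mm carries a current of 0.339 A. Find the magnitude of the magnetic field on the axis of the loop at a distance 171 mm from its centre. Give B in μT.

On the axis of a circular loop, B = μ₀IR² / [2(R²+z²)^(3/2)].
R² + z² = (0.0851)² + (0.171)² = 0.03648 m², and (R²+z²)^(3/2) = 6.97×10⁻³ m³.
B = (4π×10⁻⁷ × 0.339 × 0.007242) / (2 × 6.97×10⁻³) = 2.21×10⁻⁷ T.

B ≈ 0.221 μT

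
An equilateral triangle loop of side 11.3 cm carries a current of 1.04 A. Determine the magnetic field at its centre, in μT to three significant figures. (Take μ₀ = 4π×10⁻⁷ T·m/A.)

B ≈ 16.6 μT

Each side is a finite straight segment at perpendicular distance d = a/(2 tan(π/3)) = 0.03262 m from the centre, with end-angles ±π/3.
One side contributes B₁ = (μ₀I/4πd)·2 sin(π/3) = 5.52×10⁻⁶ T.
All 3 sides add in the same direction: B = 3 × 5.52×10⁻⁶ = 1.66×10⁻⁵ T.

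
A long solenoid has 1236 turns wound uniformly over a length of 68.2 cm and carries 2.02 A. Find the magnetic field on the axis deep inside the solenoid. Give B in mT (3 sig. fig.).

Inside a long solenoid, B = μ₀nI with n = 1812 turns/m.
B = 4π×10⁻⁷ × 1812 × 2.02 = 4.60×10⁻³ T.

B ≈ 4.60 mT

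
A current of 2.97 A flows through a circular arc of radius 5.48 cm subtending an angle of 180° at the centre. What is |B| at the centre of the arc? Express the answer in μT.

The Biot–Savart field of a circular arc at its centre is B = μ₀Iφ/(4πR), with φ = 3.142 rad.
B = (4π×10⁻⁷ × 2.97 × 3.142) / (4π × 0.0548) = 1.70×10⁻⁵ T.

B ≈ 17.0 μT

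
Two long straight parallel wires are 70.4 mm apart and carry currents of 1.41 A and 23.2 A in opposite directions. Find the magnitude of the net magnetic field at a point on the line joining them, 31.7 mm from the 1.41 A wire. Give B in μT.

B ≈ 129 μT

Each long wire gives B = μ₀I/(2πd). Distances are d₁ = 0.0317 m and d₂ = 0.0387 m.
B₁ = 8.90×10⁻⁶ T, B₂ = 1.20×10⁻⁴ T.
Between antiparallel currents both contributions point the same way, so they add. B = B₁ + B₂ = 8.90×10⁻⁶ + 1.20×10⁻⁴ = 1.29×10⁻⁴ T.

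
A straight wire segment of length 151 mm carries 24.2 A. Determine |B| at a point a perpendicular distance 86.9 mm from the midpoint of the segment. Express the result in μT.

B ≈ 36.5 μT

For a finite straight segment, B = (μ₀I/4πd)(sinθ₁ + sinθ₂), where θ₁, θ₂ are the angles from the perpendicular to each end.
The perpendicular from the point meets the wire at its midpoint, so each end is L/2 = 0.0755 m away along the wire.
sinθ₁ = 0.0755/√(0.0755²+0.0869²) = 0.6559; sinθ₂ = 0.0755/√(0.0755²+0.0869²) = 0.6559.
B = (4π×10⁻⁷ × 24.2) / (4π × 0.0869) × (0.6559 + 0.6559) = 3.65×10⁻⁵ T.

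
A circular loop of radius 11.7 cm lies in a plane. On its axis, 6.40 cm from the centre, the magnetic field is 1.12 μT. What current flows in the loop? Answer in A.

I ≈ 0.309 A

On the axis of a loop, B = μ₀IR²/[2(R²+z²)^(3/2)], so I = 2B(R²+z²)^(3/2)/(μ₀R²).
R² + z² = 0.01369 + 0.004096 = 0.01778 m²; raised to 3/2 gives 2.37×10⁻³ m³.
I = 2 × 1.12×10⁻⁶ × 2.37×10⁻³ / (1.26×10⁻⁶ × 0.01369) = 0.309 A.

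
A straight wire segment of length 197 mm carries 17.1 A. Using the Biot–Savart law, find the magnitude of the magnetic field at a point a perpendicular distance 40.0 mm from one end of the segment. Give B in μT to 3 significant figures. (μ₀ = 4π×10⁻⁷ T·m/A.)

B ≈ 41.9 μT

For a finite straight segment, B = (μ₀I/4πd)(sinθ₁ + sinθ₂), where θ₁, θ₂ are the angles from the perpendicular to each end.
The perpendicular foot is at one end, so the two end-offsets along the wire are 0 and L = 0.197 m.
sinθ₁ = 0/√(0²+0.04²) = 0.0000; sinθ₂ = 0.197/√(0.197²+0.04²) = 0.9800.
B = (4π×10⁻⁷ × 17.1) / (4π × 0.04) × (0.0000 + 0.9800) = 4.19×10⁻⁵ T.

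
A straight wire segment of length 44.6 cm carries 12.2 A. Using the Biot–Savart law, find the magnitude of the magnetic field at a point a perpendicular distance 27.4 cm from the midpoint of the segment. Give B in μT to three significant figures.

B ≈ 5.62 μT

For a finite straight segment, B = (μ₀I/4πd)(sinθ₁ + sinθ₂), where θ₁, θ₂ are the angles from the perpendicular to each end.
The perpendicular from the point meets the wire at its midpoint, so each end is L/2 = 0.223 m away along the wire.
sinθ₁ = 0.223/√(0.223²+0.274²) = 0.6312; sinθ₂ = 0.223/√(0.223²+0.274²) = 0.6312.
B = (4π×10⁻⁷ × 12.2) / (4π × 0.274) × (0.6312 + 0.6312) = 5.62×10⁻⁶ T.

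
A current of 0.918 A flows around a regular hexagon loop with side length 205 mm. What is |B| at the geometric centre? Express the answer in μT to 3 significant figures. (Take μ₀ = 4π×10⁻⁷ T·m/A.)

Each side is a finite straight segment at perpendicular distance d = a/(2 tan(π/6)) = 0.1775 m from the centre, with end-angles ±π/6.
One side contributes B₁ = (μ₀I/4πd)·2 sin(π/6) = 5.17×10⁻⁷ T.
All 6 sides add in the same direction: B = 6 × 5.17×10⁻⁷ = 3.10×10⁻⁶ T.

B ≈ 3.10 μT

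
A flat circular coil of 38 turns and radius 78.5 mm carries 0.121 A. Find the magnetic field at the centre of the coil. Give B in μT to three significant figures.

For an N-turn flat coil, B = Nμ₀I/(2R) with R = 0.0785 m.
B = 38 × 9.68×10⁻⁷ T = 3.68×10⁻⁵ T.

B ≈ 36.8 μT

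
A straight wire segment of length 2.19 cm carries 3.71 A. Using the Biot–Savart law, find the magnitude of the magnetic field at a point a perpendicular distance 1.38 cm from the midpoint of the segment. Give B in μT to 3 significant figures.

B ≈ 33.4 μT

For a finite straight segment, B = (μ₀I/4πd)(sinθ₁ + sinθ₂), where θ₁, θ₂ are the angles from the perpendicular to each end.
The perpendicular from the point meets the wire at its midpoint, so each end is L/2 = 0.01095 m away along the wire.
sinθ₁ = 0.01095/√(0.01095²+0.0138²) = 0.6216; sinθ₂ = 0.01095/√(0.01095²+0.0138²) = 0.6216.
B = (4π×10⁻⁷ × 3.71) / (4π × 0.0138) × (0.6216 + 0.6216) = 3.34×10⁻⁵ T.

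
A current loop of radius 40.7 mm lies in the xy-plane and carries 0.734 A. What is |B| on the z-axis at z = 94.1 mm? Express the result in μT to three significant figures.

On the axis of a circular loop, B = μ₀IR² / [2(R²+z²)^(3/2)].
R² + z² = (0.0407)² + (0.0941)² = 0.01051 m², and (R²+z²)^(3/2) = 1.08×10⁻³ m³.
B = (4π×10⁻⁷ × 0.734 × 0.001656) / (2 × 1.08×10⁻³) = 7.09×10⁻⁷ T.

B ≈ 0.709 μT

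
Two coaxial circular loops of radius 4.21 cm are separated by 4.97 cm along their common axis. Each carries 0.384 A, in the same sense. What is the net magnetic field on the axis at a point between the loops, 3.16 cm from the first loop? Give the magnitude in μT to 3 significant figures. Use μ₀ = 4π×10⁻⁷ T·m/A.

B ≈ 7.38 μT

Each loop contributes B = μ₀IR²/[2(R²+z²)^(3/2)] on the axis, with z measured from that loop.
Loop 1 (z = 0.0316 m): B₁ = 2.93×10⁻⁶ T. Loop 2 (z = 0.0181 m): B₂ = 4.44×10⁻⁶ T.
The fields add: B = B₁ + B₂ = 7.38×10⁻⁶ T.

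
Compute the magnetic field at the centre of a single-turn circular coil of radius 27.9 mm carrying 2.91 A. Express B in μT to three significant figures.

B ≈ 65.5 μT

At the centre of a circular loop the Biot–Savart law gives B = μ₀I/(2R).
B = (4π×10⁻⁷ × 2.91) / (2 × 0.0279) = 6.55×10⁻⁵ T.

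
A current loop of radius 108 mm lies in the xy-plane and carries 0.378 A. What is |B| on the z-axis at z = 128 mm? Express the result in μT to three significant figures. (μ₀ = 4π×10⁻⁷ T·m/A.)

On the axis of a circular loop, B = μ₀IR² / [2(R²+z²)^(3/2)].
R² + z² = (0.108)² + (0.128)² = 0.02805 m², and (R²+z²)^(3/2) = 4.70×10⁻³ m³.
B = (4π×10⁻⁷ × 0.378 × 0.01166) / (2 × 4.70×10⁻³) = 5.90×10⁻⁷ T.

B ≈ 0.590 μT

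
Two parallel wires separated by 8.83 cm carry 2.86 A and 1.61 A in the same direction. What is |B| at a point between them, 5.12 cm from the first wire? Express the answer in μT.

Each long wire gives B = μ₀I/(2πd). Distances are d₁ = 0.0512 m and d₂ = 0.0371 m.
B₁ = 1.12×10⁻⁵ T, B₂ = 8.68×10⁻⁶ T.
Between parallel currents the two contributions point in opposite directions, so they subtract. B = |B₁ − B₂| = |1.12×10⁻⁵ − 8.68×10⁻⁶| = 2.49×10⁻⁶ T.

B ≈ 2.49 μT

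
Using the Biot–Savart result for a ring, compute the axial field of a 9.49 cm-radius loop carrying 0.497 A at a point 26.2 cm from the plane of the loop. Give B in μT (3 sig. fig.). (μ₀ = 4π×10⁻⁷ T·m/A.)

On the axis of a circular loop, B = μ₀IR² / [2(R²+z²)^(3/2)].
R² + z² = (0.0949)² + (0.262)² = 0.07765 m², and (R²+z²)^(3/2) = 2.16×10⁻² m³.
B = (4π×10⁻⁷ × 0.497 × 0.009006) / (2 × 2.16×10⁻²) = 1.30×10⁻⁷ T.

B ≈ 0.130 μT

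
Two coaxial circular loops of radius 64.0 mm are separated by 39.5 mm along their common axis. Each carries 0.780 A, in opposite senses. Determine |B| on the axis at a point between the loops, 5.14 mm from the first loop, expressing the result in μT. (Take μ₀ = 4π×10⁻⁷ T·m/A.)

Each loop contributes B = μ₀IR²/[2(R²+z²)^(3/2)] on the axis, with z measured from that loop.
Loop 1 (z = 0.00514 m): B₁ = 7.58×10⁻⁶ T. Loop 2 (z = 0.03436 m): B₂ = 5.24×10⁻⁶ T.
The fields oppose: B = |B₁ − B₂| = 2.35×10⁻⁶ T.

B ≈ 2.35 μT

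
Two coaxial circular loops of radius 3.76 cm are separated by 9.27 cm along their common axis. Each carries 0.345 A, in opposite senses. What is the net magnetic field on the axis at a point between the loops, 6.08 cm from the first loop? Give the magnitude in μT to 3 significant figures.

B ≈ 1.72 μT

Each loop contributes B = μ₀IR²/[2(R²+z²)^(3/2)] on the axis, with z measured from that loop.
Loop 1 (z = 0.0608 m): B₁ = 8.39×10⁻⁷ T. Loop 2 (z = 0.0319 m): B₂ = 2.56×10⁻⁶ T.
The fields oppose: B = |B₁ − B₂| = 1.72×10⁻⁶ T.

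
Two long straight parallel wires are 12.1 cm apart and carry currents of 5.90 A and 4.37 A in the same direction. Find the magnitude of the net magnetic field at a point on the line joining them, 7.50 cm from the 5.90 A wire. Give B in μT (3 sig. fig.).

B ≈ 3.27 μT

Each long wire gives B = μ₀I/(2πd). Distances are d₁ = 0.075 m and d₂ = 0.046 m.
B₁ = 1.57×10⁻⁵ T, B₂ = 1.90×10⁻⁵ T.
Between parallel currents the two contributions point in opposite directions, so they subtract. B = |B₁ − B₂| = |1.57×10⁻⁵ − 1.90×10⁻⁵| = 3.27×10⁻⁶ T.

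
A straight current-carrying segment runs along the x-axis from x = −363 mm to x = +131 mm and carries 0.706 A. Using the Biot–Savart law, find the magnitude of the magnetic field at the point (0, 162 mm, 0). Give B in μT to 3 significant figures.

For a finite straight segment, B = (μ₀I/4πd)(sinθ₁ + sinθ₂), where θ₁, θ₂ are the angles from the perpendicular to each end.
The perpendicular distance is d = 0.162 m; the end-offsets along the wire are a = 0.363 m and b = 0.131 m.
sinθ₁ = 0.363/√(0.363²+0.162²) = 0.9132; sinθ₂ = 0.131/√(0.131²+0.162²) = 0.6288.
B = (4π×10⁻⁷ × 0.706) / (4π × 0.162) × (0.9132 + 0.6288) = 6.72×10⁻⁷ T.

B ≈ 0.672 μT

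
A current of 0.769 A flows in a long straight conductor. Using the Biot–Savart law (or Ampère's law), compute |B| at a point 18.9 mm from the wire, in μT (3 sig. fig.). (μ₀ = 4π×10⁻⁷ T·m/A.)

B ≈ 8.14 μT

For an infinitely long straight wire, B = μ₀I/(2πd).
B = (4π×10⁻⁷ × 0.769) / (2π × 0.0189) = 8.14×10⁻⁶ T.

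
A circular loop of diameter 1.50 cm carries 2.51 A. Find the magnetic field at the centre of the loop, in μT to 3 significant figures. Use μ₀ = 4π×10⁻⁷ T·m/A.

At the centre of a circular loop the Biot–Savart law gives B = μ₀I/(2R) (so R = 0.0075 m).
B = (4π×10⁻⁷ × 2.51) / (2 × 0.0075) = 2.10×10⁻⁴ T.

B ≈ 210 μT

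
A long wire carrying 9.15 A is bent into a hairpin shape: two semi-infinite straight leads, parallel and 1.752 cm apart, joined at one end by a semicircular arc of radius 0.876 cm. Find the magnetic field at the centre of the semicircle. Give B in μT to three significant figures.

The semicircular arc contributes B_arc = μ₀I·π/(4πR) = μ₀I/(4R) = 3.28×10⁻⁴ T.
Each semi-infinite lead is at perpendicular distance R = 0.00876 m from the centre, with the perpendicular foot at its near end, so it contributes μ₀I/(4πR); both point the same way, together 2.09×10⁻⁴ T.
Arc and leads all point the same direction: B = 3.28×10⁻⁴ + 2.09×10⁻⁴ = 5.37×10⁻⁴ T.

B ≈ 537 μT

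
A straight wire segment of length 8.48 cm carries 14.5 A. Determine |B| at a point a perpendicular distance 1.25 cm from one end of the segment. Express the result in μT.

For a finite straight segment, B = (μ₀I/4πd)(sinθ₁ + sinθ₂), where θ₁, θ₂ are the angles from the perpendicular to each end.
The perpendicular foot is at one end, so the two end-offsets along the wire are 0 and L = 0.0848 m.
sinθ₁ = 0/√(0²+0.0125²) = 0.0000; sinθ₂ = 0.0848/√(0.0848²+0.0125²) = 0.9893.
B = (4π×10⁻⁷ × 14.5) / (4π × 0.0125) × (0.0000 + 0.9893) = 1.15×10⁻⁴ T.

B ≈ 115 μT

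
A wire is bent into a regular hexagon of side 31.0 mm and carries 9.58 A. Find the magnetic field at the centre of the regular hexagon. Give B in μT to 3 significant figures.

Each side is a finite straight segment at perpendicular distance d = a/(2 tan(π/6)) = 0.02685 m from the centre, with end-angles ±π/6.
One side contributes B₁ = (μ₀I/4πd)·2 sin(π/6) = 3.57×10⁻⁵ T.
All 6 sides add in the same direction: B = 6 × 3.57×10⁻⁵ = 2.14×10⁻⁴ T.

B ≈ 214 μT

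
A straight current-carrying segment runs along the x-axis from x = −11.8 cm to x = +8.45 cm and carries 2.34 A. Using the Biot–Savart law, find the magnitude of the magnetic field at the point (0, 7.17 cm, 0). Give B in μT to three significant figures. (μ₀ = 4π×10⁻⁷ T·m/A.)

For a finite straight segment, B = (μ₀I/4πd)(sinθ₁ + sinθ₂), where θ₁, θ₂ are the angles from the perpendicular to each end.
The perpendicular distance is d = 0.0717 m; the end-offsets along the wire are a = 0.118 m and b = 0.0845 m.
sinθ₁ = 0.118/√(0.118²+0.0717²) = 0.8546; sinθ₂ = 0.0845/√(0.0845²+0.0717²) = 0.7625.
B = (4π×10⁻⁷ × 2.34) / (4π × 0.0717) × (0.8546 + 0.7625) = 5.28×10⁻⁶ T.

B ≈ 5.28 μT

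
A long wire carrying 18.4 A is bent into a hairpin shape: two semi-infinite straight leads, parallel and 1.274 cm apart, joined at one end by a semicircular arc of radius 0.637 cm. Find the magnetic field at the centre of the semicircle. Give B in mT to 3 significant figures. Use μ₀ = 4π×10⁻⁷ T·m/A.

The semicircular arc contributes B_arc = μ₀I·π/(4πR) = μ₀I/(4R) = 9.07×10⁻⁴ T.
Each semi-infinite lead is at perpendicular distance R = 0.00637 m from the centre, with the perpendicular foot at its near end, so it contributes μ₀I/(4πR); both point the same way, together 5.78×10⁻⁴ T.
Arc and leads all point the same direction: B = 9.07×10⁻⁴ + 5.78×10⁻⁴ = 1.49×10⁻³ T.

B ≈ 1.49 mT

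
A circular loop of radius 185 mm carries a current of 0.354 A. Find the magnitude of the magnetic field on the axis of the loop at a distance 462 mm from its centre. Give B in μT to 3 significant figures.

B ≈ 0.0618 μT

On the axis of a circular loop, B = μ₀IR² / [2(R²+z²)^(3/2)].
R² + z² = (0.185)² + (0.462)² = 0.2477 m², and (R²+z²)^(3/2) = 0.123 m³.
B = (4π×10⁻⁷ × 0.354 × 0.03422) / (2 × 0.123) = 6.18×10⁻⁸ T.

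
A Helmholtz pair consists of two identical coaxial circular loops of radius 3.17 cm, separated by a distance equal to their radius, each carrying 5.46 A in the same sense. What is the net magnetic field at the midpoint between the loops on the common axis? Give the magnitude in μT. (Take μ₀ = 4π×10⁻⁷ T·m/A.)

Each loop contributes B = μ₀IR²/[2(R²+z²)^(3/2)] on the axis, with z measured from that loop.
Loop 1 (z = 0.01585 m): B₁ = 7.74×10⁻⁵ T. Loop 2 (z = 0.01585 m): B₂ = 7.74×10⁻⁵ T.
The fields add: B = B₁ + B₂ = 1.55×10⁻⁴ T.

B ≈ 155 μT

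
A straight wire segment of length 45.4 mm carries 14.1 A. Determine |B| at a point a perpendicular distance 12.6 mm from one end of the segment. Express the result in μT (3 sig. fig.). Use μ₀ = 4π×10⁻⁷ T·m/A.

For a finite straight segment, B = (μ₀I/4πd)(sinθ₁ + sinθ₂), where θ₁, θ₂ are the angles from the perpendicular to each end.
The perpendicular foot is at one end, so the two end-offsets along the wire are 0 and L = 0.0454 m.
sinθ₁ = 0/√(0²+0.0126²) = 0.0000; sinθ₂ = 0.0454/√(0.0454²+0.0126²) = 0.9636.
B = (4π×10⁻⁷ × 14.1) / (4π × 0.0126) × (0.0000 + 0.9636) = 1.08×10⁻⁴ T.

B ≈ 108 μT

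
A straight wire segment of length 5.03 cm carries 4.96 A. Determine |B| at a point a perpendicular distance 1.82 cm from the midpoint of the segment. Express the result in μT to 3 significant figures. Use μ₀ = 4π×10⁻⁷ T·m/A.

B ≈ 44.2 μT

For a finite straight segment, B = (μ₀I/4πd)(sinθ₁ + sinθ₂), where θ₁, θ₂ are the angles from the perpendicular to each end.
The perpendicular from the point meets the wire at its midpoint, so each end is L/2 = 0.02515 m away along the wire.
sinθ₁ = 0.02515/√(0.02515²+0.0182²) = 0.8101; sinθ₂ = 0.02515/√(0.02515²+0.0182²) = 0.8101.
B = (4π×10⁻⁷ × 4.96) / (4π × 0.0182) × (0.8101 + 0.8101) = 4.42×10⁻⁵ T.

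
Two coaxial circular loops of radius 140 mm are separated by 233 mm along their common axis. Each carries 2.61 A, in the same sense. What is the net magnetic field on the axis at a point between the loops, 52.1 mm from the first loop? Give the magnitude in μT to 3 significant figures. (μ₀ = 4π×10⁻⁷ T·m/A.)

B ≈ 12.3 μT

Each loop contributes B = μ₀IR²/[2(R²+z²)^(3/2)] on the axis, with z measured from that loop.
Loop 1 (z = 0.0521 m): B₁ = 9.64×10⁻⁶ T. Loop 2 (z = 0.1809 m): B₂ = 2.69×10⁻⁶ T.
The fields add: B = B₁ + B₂ = 1.23×10⁻⁵ T.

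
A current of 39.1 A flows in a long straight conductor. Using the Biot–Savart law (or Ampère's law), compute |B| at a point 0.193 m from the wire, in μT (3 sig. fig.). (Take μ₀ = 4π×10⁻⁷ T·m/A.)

B ≈ 40.5 μT

For an infinitely long straight wire, B = μ₀I/(2πd).
B = (4π×10⁻⁷ × 39.1) / (2π × 0.193) = 4.05×10⁻⁵ T.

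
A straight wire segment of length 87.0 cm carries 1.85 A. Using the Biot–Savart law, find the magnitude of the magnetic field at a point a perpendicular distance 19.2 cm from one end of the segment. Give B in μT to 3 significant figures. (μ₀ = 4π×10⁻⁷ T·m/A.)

For a finite straight segment, B = (μ₀I/4πd)(sinθ₁ + sinθ₂), where θ₁, θ₂ are the angles from the perpendicular to each end.
The perpendicular foot is at one end, so the two end-offsets along the wire are 0 and L = 0.87 m.
sinθ₁ = 0/√(0²+0.192²) = 0.0000; sinθ₂ = 0.87/√(0.87²+0.192²) = 0.9765.
B = (4π×10⁻⁷ × 1.85) / (4π × 0.192) × (0.0000 + 0.9765) = 9.41×10⁻⁷ T.

B ≈ 0.941 μT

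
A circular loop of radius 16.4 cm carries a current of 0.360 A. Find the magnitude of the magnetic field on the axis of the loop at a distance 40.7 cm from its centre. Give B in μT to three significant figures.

On the axis of a circular loop, B = μ₀IR² / [2(R²+z²)^(3/2)].
R² + z² = (0.164)² + (0.407)² = 0.1925 m², and (R²+z²)^(3/2) = 8.45×10⁻² m³.
B = (4π×10⁻⁷ × 0.360 × 0.0269) / (2 × 8.45×10⁻²) = 7.20×10⁻⁸ T.

B ≈ 0.0720 μT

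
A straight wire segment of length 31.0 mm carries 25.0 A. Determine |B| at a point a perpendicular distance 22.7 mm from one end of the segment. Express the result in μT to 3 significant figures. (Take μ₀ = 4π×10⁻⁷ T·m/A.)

B ≈ 88.9 μT

For a finite straight segment, B = (μ₀I/4πd)(sinθ₁ + sinθ₂), where θ₁, θ₂ are the angles from the perpendicular to each end.
The perpendicular foot is at one end, so the two end-offsets along the wire are 0 and L = 0.031 m.
sinθ₁ = 0/√(0²+0.0227²) = 0.0000; sinθ₂ = 0.031/√(0.031²+0.0227²) = 0.8068.
B = (4π×10⁻⁷ × 25.0) / (4π × 0.0227) × (0.0000 + 0.8068) = 8.89×10⁻⁵ T.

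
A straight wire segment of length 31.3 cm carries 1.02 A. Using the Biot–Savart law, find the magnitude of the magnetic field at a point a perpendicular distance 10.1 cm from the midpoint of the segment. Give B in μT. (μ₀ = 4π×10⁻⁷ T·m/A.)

B ≈ 1.70 μT

For a finite straight segment, B = (μ₀I/4πd)(sinθ₁ + sinθ₂), where θ₁, θ₂ are the angles from the perpendicular to each end.
The perpendicular from the point meets the wire at its midpoint, so each end is L/2 = 0.1565 m away along the wire.
sinθ₁ = 0.1565/√(0.1565²+0.101²) = 0.8402; sinθ₂ = 0.1565/√(0.1565²+0.101²) = 0.8402.
B = (4π×10⁻⁷ × 1.02) / (4π × 0.101) × (0.8402 + 0.8402) = 1.70×10⁻⁶ T.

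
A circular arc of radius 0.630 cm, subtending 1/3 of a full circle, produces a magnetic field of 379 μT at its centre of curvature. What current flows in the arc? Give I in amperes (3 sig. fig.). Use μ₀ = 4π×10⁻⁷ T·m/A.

I ≈ 11.4 A

For a circular arc, B = μ₀Iφ/(4πR) with φ in radians; here φ = 2.094 rad.
So I = 4πRB/(μ₀φ) = 4π × 0.0063 × 3.79×10⁻⁴ / (4π×10⁻⁷ × 2.094) = 11.4 A.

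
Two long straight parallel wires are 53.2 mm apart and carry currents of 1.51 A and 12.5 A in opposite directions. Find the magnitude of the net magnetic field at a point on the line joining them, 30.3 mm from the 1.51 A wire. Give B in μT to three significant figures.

Each long wire gives B = μ₀I/(2πd). Distances are d₁ = 0.0303 m and d₂ = 0.0229 m.
B₁ = 9.97×10⁻⁶ T, B₂ = 1.09×10⁻⁴ T.
Between antiparallel currents both contributions point the same way, so they add. B = B₁ + B₂ = 9.97×10⁻⁶ + 1.09×10⁻⁴ = 1.19×10⁻⁴ T.

B ≈ 119 μT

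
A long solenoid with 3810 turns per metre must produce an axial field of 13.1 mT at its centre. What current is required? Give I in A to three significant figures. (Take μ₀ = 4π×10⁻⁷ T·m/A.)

Inside a long solenoid B = μ₀nI with n = 3810 m⁻¹, so I = B/(μ₀n).
I = 1.31×10⁻² / (4π×10⁻⁷ × 3810) = 2.74 A.

I ≈ 2.74 A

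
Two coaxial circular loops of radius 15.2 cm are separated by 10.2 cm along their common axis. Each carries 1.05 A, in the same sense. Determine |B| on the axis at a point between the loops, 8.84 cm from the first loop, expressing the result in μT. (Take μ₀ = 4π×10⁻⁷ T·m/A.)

B ≈ 7.09 μT

Each loop contributes B = μ₀IR²/[2(R²+z²)^(3/2)] on the axis, with z measured from that loop.
Loop 1 (z = 0.0884 m): B₁ = 2.80×10⁻⁶ T. Loop 2 (z = 0.0136 m): B₂ = 4.29×10⁻⁶ T.
The fields add: B = B₁ + B₂ = 7.09×10⁻⁶ T.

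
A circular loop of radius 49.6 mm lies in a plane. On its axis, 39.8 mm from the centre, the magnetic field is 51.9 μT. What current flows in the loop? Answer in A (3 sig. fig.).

On the axis of a loop, B = μ₀IR²/[2(R²+z²)^(3/2)], so I = 2B(R²+z²)^(3/2)/(μ₀R²).
R² + z² = 0.00246 + 0.001584 = 0.004044 m²; raised to 3/2 gives 2.57×10⁻⁴ m³.
I = 2 × 5.19×10⁻⁵ × 2.57×10⁻⁴ / (1.26×10⁻⁶ × 0.00246) = 8.64 A.

I ≈ 8.64 A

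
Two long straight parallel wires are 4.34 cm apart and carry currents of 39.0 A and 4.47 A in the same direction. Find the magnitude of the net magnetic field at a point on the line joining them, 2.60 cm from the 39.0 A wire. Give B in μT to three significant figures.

B ≈ 249 μT

Each long wire gives B = μ₀I/(2πd). Distances are d₁ = 0.026 m and d₂ = 0.0174 m.
B₁ = 3.00×10⁻⁴ T, B₂ = 5.14×10⁻⁵ T.
Between parallel currents the two contributions point in opposite directions, so they subtract. B = |B₁ − B₂| = |3.00×10⁻⁴ − 5.14×10⁻⁵| = 2.49×10⁻⁴ T.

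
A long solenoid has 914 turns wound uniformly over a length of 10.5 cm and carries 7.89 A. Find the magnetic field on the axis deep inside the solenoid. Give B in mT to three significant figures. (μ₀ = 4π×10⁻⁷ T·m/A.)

Inside a long solenoid, B = μ₀nI with n = 8705 turns/m.
B = 4π×10⁻⁷ × 8705 × 7.89 = 8.63×10⁻² T.

B ≈ 86.3 mT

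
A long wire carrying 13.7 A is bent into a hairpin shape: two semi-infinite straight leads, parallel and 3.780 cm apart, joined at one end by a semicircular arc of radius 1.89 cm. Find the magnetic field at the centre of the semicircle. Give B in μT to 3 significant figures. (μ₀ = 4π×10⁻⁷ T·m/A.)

B ≈ 373 μT

The semicircular arc contributes B_arc = μ₀I·π/(4πR) = μ₀I/(4R) = 2.28×10⁻⁴ T.
Each semi-infinite lead is at perpendicular distance R = 0.0189 m from the centre, with the perpendicular foot at its near end, so it contributes μ₀I/(4πR); both point the same way, together 1.45×10⁻⁴ T.
Arc and leads all point the same direction: B = 2.28×10⁻⁴ + 1.45×10⁻⁴ = 3.73×10⁻⁴ T.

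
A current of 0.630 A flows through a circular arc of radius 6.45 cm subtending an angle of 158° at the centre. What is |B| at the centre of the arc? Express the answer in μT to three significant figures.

The Biot–Savart field of a circular arc at its centre is B = μ₀Iφ/(4πR), with φ = 2.758 rad.
B = (4π×10⁻⁷ × 0.630 × 2.758) / (4π × 0.0645) = 2.69×10⁻⁶ T.

B ≈ 2.69 μT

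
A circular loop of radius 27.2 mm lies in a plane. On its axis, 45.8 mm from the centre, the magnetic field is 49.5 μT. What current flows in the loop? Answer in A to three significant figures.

On the axis of a loop, B = μ₀IR²/[2(R²+z²)^(3/2)], so I = 2B(R²+z²)^(3/2)/(μ₀R²).
R² + z² = 0.0007398 + 0.002098 = 0.002837 m²; raised to 3/2 gives 1.51×10⁻⁴ m³.
I = 2 × 4.95×10⁻⁵ × 1.51×10⁻⁴ / (1.26×10⁻⁶ × 0.0007398) = 16.1 A.

I ≈ 16.1 A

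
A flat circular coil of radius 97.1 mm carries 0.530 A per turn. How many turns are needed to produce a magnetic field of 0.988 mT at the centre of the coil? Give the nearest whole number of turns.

For an N-turn coil, B = Nμ₀I/(2R). A single turn gives B₁ = 3.43×10⁻⁶ T with R = 0.0971 m.
N = B/B₁ = 9.88×10⁻⁴ / 3.43×10⁻⁶ = 288.08.

N = 288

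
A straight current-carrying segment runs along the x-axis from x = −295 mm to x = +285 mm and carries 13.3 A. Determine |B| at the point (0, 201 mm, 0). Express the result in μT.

For a finite straight segment, B = (μ₀I/4πd)(sinθ₁ + sinθ₂), where θ₁, θ₂ are the angles from the perpendicular to each end.
The perpendicular distance is d = 0.201 m; the end-offsets along the wire are a = 0.295 m and b = 0.285 m.
sinθ₁ = 0.295/√(0.295²+0.201²) = 0.8264; sinθ₂ = 0.285/√(0.285²+0.201²) = 0.8172.
B = (4π×10⁻⁷ × 13.3) / (4π × 0.201) × (0.8264 + 0.8172) = 1.09×10⁻⁵ T.

B ≈ 10.9 μT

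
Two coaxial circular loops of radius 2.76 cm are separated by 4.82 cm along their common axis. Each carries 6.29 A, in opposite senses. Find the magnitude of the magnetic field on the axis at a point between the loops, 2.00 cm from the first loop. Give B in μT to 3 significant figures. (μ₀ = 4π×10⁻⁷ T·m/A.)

Each loop contributes B = μ₀IR²/[2(R²+z²)^(3/2)] on the axis, with z measured from that loop.
Loop 1 (z = 0.02 m): B₁ = 7.60×10⁻⁵ T. Loop 2 (z = 0.0282 m): B₂ = 4.90×10⁻⁵ T.
The fields oppose: B = |B₁ − B₂| = 2.70×10⁻⁵ T.

B ≈ 27.0 μT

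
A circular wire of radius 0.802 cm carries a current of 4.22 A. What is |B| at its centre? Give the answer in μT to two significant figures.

B ≈ 330 μT

At the centre of a circular loop the Biot–Savart law gives B = μ₀I/(2R).
B = (4π×10⁻⁷ × 4.22) / (2 × 0.00802) = 3.31×10⁻⁴ T.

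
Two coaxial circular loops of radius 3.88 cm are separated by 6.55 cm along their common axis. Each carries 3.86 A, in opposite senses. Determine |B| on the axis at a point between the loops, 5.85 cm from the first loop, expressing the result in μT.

Each loop contributes B = μ₀IR²/[2(R²+z²)^(3/2)] on the axis, with z measured from that loop.
Loop 1 (z = 0.0585 m): B₁ = 1.06×10⁻⁵ T. Loop 2 (z = 0.007 m): B₂ = 5.96×10⁻⁵ T.
The fields oppose: B = |B₁ − B₂| = 4.90×10⁻⁵ T.

B ≈ 49.0 μT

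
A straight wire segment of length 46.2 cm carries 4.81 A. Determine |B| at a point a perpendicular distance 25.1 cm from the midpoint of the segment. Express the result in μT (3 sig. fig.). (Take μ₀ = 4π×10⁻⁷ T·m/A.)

B ≈ 2.60 μT

For a finite straight segment, B = (μ₀I/4πd)(sinθ₁ + sinθ₂), where θ₁, θ₂ are the angles from the perpendicular to each end.
The perpendicular from the point meets the wire at its midpoint, so each end is L/2 = 0.231 m away along the wire.
sinθ₁ = 0.231/√(0.231²+0.251²) = 0.6772; sinθ₂ = 0.231/√(0.231²+0.251²) = 0.6772.
B = (4π×10⁻⁷ × 4.81) / (4π × 0.251) × (0.6772 + 0.6772) = 2.60×10⁻⁶ T.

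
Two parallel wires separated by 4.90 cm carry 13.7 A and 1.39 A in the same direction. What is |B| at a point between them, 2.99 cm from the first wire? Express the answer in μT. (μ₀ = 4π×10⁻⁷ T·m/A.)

B ≈ 77.1 μT

Each long wire gives B = μ₀I/(2πd). Distances are d₁ = 0.0299 m and d₂ = 0.0191 m.
B₁ = 9.16×10⁻⁵ T, B₂ = 1.46×10⁻⁵ T.
Between parallel currents the two contributions point in opposite directions, so they subtract. B = |B₁ − B₂| = |9.16×10⁻⁵ − 1.46×10⁻⁵| = 7.71×10⁻⁵ T.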